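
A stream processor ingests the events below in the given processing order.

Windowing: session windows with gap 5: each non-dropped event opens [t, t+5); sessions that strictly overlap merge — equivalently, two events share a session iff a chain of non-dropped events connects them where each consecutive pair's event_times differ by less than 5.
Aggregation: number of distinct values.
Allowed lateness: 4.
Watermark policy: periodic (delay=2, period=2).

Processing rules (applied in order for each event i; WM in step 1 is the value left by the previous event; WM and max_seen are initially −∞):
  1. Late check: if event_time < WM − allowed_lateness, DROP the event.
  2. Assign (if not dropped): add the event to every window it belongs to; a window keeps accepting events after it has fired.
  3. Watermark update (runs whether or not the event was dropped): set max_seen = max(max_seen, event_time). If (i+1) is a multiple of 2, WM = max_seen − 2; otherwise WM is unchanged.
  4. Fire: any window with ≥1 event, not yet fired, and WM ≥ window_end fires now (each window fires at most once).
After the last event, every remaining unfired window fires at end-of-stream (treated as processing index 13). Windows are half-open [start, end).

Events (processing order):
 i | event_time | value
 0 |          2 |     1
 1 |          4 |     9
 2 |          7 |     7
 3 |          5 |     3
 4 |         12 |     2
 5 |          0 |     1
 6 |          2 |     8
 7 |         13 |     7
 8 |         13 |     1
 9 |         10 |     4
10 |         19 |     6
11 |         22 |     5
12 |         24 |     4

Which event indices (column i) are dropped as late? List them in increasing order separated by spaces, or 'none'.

i=0 t=2 v=1: → [2,7); WM=−∞
i=1 t=4 v=9: → [2,9); WM=2
i=2 t=7 v=7: → [2,12); WM=2
i=3 t=5 v=3: → [2,12); WM=5
i=4 t=12 v=2: → [12,17); WM=5
i=5 t=0 v=1: DROP (t<5-4); WM=10
i=6 t=2 v=8: DROP (t<10-4); WM=10
i=7 t=13 v=7: → [12,18); WM=11
i=8 t=13 v=1: → [12,18); WM=11
i=9 t=10 v=4: → [2,18); WM=11
i=10 t=19 v=6: → [19,24); WM=11
i=11 t=22 v=5: → [19,27); WM=20
i=12 t=24 v=4: → [19,29); WM=20

5 6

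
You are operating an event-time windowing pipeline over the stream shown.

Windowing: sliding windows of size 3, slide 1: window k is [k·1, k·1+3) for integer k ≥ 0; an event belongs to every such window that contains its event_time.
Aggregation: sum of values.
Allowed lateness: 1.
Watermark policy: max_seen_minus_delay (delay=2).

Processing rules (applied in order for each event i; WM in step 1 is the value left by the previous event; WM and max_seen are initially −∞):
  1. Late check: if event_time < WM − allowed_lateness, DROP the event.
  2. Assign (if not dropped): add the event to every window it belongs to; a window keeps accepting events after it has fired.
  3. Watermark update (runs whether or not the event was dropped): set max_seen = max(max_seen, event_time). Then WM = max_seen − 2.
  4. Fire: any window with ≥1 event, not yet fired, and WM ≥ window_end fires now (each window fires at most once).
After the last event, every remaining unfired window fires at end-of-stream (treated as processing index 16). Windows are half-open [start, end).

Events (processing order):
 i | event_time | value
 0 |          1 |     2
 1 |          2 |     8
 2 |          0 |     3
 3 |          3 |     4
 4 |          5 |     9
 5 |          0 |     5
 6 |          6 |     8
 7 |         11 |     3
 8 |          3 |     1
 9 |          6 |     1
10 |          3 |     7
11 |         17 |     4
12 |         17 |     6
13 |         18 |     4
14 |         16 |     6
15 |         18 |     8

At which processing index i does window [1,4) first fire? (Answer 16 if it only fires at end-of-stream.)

i=0 t=1 v=2: → [1,4),[0,3); WM=-1
i=1 t=2 v=8: → [2,5),[1,4),[0,3); WM=0
i=2 t=0 v=3: → [0,3); WM=0
i=3 t=3 v=4: → [3,6),[2,5),[1,4); WM=1
i=4 t=5 v=9: → [5,8),[4,7),[3,6); WM=3; [0,3) fires=13
i=5 t=0 v=5: DROP (t<3-1); WM=3
i=6 t=6 v=8: → [6,9),[5,8),[4,7); WM=4; [1,4) fires=14
i=7 t=11 v=3: → [11,14),[10,13),[9,12); WM=9; [2,5) fires=12 [3,6) fires=13 [4,7) fires=17 [5,8) fires=17 [6,9) fires=8
i=8 t=3 v=1: DROP (t<9-1); WM=9
i=9 t=6 v=1: DROP (t<9-1); WM=9
i=10 t=3 v=7: DROP (t<9-1); WM=9
i=11 t=17 v=4: → [17,20),[16,19),[15,18); WM=15; [9,12) fires=3 [10,13) fires=3 [11,14) fires=3
i=12 t=17 v=6: → [17,20),[16,19),[15,18); WM=15
i=13 t=18 v=4: → [18,21),[17,20),[16,19); WM=16
i=14 t=16 v=6: → [16,19),[15,18),[14,17); WM=16
i=15 t=18 v=8: → [18,21),[17,20),[16,19); WM=16

6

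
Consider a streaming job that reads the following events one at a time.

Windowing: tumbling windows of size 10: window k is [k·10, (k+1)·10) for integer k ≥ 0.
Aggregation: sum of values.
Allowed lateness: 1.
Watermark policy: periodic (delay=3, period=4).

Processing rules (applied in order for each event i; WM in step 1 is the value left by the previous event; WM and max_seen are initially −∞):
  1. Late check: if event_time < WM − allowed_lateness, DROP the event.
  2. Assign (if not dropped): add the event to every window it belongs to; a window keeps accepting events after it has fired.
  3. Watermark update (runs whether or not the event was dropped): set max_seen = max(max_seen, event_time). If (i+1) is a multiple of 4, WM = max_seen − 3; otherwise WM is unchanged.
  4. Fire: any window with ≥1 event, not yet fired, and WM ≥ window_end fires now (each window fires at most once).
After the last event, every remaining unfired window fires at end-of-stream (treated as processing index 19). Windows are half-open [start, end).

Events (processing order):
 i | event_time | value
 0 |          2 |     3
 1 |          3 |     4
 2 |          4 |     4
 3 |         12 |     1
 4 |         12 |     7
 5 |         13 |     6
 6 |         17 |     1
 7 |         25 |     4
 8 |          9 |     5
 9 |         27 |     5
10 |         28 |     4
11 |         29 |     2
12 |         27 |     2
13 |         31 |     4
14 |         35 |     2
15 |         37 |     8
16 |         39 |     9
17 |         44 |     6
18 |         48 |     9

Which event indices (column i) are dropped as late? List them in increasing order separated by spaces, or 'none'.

i=0 t=2 v=3: → [0,10); WM=−∞
i=1 t=3 v=4: → [0,10); WM=−∞
i=2 t=4 v=4: → [0,10); WM=−∞
i=3 t=12 v=1: → [10,20); WM=9
i=4 t=12 v=7: → [10,20); WM=9
i=5 t=13 v=6: → [10,20); WM=9
i=6 t=17 v=1: → [10,20); WM=9
i=7 t=25 v=4: → [20,30); WM=22; [0,10) fires=11 [10,20) fires=15
i=8 t=9 v=5: DROP (t<22-1); WM=22
i=9 t=27 v=5: → [20,30); WM=22
i=10 t=28 v=4: → [20,30); WM=22
i=11 t=29 v=2: → [20,30); WM=26
i=12 t=27 v=2: → [20,30); WM=26
i=13 t=31 v=4: → [30,40); WM=26
i=14 t=35 v=2: → [30,40); WM=26
i=15 t=37 v=8: → [30,40); WM=34; [20,30) fires=17
i=16 t=39 v=9: → [30,40); WM=34
i=17 t=44 v=6: → [40,50); WM=34
i=18 t=48 v=9: → [40,50); WM=34

8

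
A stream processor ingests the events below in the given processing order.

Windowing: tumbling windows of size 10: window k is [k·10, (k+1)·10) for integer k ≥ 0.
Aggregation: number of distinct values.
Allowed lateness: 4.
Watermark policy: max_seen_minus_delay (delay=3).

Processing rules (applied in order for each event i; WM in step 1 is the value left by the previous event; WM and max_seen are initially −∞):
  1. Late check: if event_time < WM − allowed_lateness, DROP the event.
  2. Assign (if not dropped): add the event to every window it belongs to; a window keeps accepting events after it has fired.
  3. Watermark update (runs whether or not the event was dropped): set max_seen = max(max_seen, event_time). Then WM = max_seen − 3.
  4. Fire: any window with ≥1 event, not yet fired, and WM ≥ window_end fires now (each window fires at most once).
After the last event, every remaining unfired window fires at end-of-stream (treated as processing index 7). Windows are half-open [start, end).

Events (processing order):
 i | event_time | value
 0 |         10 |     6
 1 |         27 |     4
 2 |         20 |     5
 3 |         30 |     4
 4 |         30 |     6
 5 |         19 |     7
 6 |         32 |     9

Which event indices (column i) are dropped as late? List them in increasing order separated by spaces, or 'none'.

i=0 t=10 v=6: → [10,20); WM=7
i=1 t=27 v=4: → [20,30); WM=24; [10,20) fires=1
i=2 t=20 v=5: → [20,30); WM=24
i=3 t=30 v=4: → [30,40); WM=27
i=4 t=30 v=6: → [30,40); WM=27
i=5 t=19 v=7: DROP (t<27-4); WM=27
i=6 t=32 v=9: → [30,40); WM=29

5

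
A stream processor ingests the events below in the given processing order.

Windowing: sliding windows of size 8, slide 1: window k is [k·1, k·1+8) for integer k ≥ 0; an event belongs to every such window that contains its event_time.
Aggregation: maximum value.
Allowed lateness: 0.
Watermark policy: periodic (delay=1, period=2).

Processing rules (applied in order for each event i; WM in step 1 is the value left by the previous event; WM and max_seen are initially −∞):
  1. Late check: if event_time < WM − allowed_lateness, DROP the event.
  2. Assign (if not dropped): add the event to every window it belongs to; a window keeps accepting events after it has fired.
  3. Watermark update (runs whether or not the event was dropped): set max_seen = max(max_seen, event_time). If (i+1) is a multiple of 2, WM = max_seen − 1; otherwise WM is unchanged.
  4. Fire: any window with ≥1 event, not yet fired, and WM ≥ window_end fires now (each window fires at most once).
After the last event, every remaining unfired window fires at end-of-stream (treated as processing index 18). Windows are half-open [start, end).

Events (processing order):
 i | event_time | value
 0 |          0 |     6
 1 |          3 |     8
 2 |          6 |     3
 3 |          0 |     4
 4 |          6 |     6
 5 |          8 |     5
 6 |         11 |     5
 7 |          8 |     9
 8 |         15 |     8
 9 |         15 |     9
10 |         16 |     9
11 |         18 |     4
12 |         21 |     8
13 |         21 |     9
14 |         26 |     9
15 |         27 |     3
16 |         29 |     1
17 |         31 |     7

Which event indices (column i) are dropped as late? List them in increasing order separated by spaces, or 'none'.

3

i=0 t=0 v=6: → [0,8); WM=−∞
i=1 t=3 v=8: → [3,11),[2,10),[1,9),[0,8); WM=2
i=2 t=6 v=3: → [6,14),[5,13),[4,12),[3,11),[2,10),[1,9),[0,8); WM=2
i=3 t=0 v=4: DROP (t<2-0); WM=5
i=4 t=6 v=6: → [6,14),[5,13),[4,12),[3,11),[2,10),[1,9),[0,8); WM=5
i=5 t=8 v=5: → [8,16),[7,15),[6,14),[5,13),[4,12),[3,11),[2,10),[1,9); WM=7
i=6 t=11 v=5: → [11,19),[10,18),[9,17),[8,16),[7,15),[6,14),[5,13),[4,12); WM=7
i=7 t=8 v=9: → [8,16),[7,15),[6,14),[5,13),[4,12),[3,11),[2,10),[1,9); WM=10; [0,8) fires=8 [1,9) fires=9 [2,10) fires=9
i=8 t=15 v=8: → [15,23),[14,22),[13,21),[12,20),[11,19),[10,18),[9,17),[8,16); WM=10
i=9 t=15 v=9: → [15,23),[14,22),[13,21),[12,20),[11,19),[10,18),[9,17),[8,16); WM=14; [3,11) fires=9 [4,12) fires=9 [5,13) fires=9 [6,14) fires=9
i=10 t=16 v=9: → [16,24),[15,23),[14,22),[13,21),[12,20),[11,19),[10,18),[9,17); WM=14
i=11 t=18 v=4: → [18,26),[17,25),[16,24),[15,23),[14,22),[13,21),[12,20),[11,19); WM=17; [7,15) fires=9 [8,16) fires=9 [9,17) fires=9
i=12 t=21 v=8: → [21,29),[20,28),[19,27),[18,26),[17,25),[16,24),[15,23),[14,22); WM=17
i=13 t=21 v=9: → [21,29),[20,28),[19,27),[18,26),[17,25),[16,24),[15,23),[14,22); WM=20; [10,18) fires=9 [11,19) fires=9 [12,20) fires=9
i=14 t=26 v=9: → [26,34),[25,33),[24,32),[23,31),[22,30),[21,29),[20,28),[19,27); WM=20
i=15 t=27 v=3: → [27,35),[26,34),[25,33),[24,32),[23,31),[22,30),[21,29),[20,28); WM=26; [13,21) fires=9 [14,22) fires=9 [15,23) fires=9 [16,24) fires=9 [17,25) fires=9 [18,26) fires=9
i=16 t=29 v=1: → [29,37),[28,36),[27,35),[26,34),[25,33),[24,32),[23,31),[22,30); WM=26
i=17 t=31 v=7: → [31,39),[30,38),[29,37),[28,36),[27,35),[26,34),[25,33),[24,32); WM=30; [19,27) fires=9 [20,28) fires=9 [21,29) fires=9 [22,30) fires=9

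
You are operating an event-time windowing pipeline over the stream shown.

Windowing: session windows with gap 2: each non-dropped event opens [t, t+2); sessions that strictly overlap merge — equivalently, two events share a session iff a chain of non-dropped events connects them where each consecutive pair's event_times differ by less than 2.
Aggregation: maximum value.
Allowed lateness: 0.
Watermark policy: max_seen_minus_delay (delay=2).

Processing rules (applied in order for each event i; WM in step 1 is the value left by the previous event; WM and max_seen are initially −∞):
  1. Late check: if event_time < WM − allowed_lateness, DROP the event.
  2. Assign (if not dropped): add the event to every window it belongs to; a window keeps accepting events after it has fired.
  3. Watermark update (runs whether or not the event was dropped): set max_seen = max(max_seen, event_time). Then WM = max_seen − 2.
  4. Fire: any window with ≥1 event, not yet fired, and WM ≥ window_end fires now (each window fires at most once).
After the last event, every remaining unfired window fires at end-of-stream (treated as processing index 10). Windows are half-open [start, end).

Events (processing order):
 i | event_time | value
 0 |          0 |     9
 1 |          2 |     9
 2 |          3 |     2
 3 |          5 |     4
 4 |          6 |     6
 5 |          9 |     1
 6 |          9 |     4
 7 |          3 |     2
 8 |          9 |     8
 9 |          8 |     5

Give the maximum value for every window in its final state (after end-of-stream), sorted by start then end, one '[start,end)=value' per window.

[0,2)=9 [2,5)=9 [5,8)=6 [8,11)=8

i=0 t=0 v=9: → [0,2); WM=-2
i=1 t=2 v=9: → [2,4); WM=0
i=2 t=3 v=2: → [2,5); WM=1
i=3 t=5 v=4: → [5,7); WM=3
i=4 t=6 v=6: → [5,8); WM=4
i=5 t=9 v=1: → [9,11); WM=7
i=6 t=9 v=4: → [9,11); WM=7
i=7 t=3 v=2: DROP (t<7-0); WM=7
i=8 t=9 v=8: → [9,11); WM=7
i=9 t=8 v=5: → [8,11); WM=7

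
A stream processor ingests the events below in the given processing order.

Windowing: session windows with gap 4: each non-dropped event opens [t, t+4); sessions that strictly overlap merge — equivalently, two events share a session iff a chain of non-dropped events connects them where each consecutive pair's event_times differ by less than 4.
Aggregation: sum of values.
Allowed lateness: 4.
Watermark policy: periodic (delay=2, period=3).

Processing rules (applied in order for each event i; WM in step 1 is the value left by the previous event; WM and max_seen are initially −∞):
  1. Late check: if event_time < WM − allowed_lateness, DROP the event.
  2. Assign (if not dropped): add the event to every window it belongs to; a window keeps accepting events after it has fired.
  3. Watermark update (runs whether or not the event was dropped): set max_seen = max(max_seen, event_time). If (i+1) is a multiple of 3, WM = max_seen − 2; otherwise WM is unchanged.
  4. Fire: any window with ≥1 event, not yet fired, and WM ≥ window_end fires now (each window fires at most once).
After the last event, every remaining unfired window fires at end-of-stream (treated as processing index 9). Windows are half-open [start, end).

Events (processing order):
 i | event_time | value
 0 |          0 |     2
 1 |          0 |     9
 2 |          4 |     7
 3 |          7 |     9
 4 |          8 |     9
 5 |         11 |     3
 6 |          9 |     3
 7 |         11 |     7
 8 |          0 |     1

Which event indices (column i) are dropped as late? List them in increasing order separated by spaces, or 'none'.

i=0 t=0 v=2: → [0,4); WM=−∞
i=1 t=0 v=9: → [0,4); WM=−∞
i=2 t=4 v=7: → [4,8); WM=2
i=3 t=7 v=9: → [4,11); WM=2
i=4 t=8 v=9: → [4,12); WM=2
i=5 t=11 v=3: → [4,15); WM=9
i=6 t=9 v=3: → [4,15); WM=9
i=7 t=11 v=7: → [4,15); WM=9
i=8 t=0 v=1: DROP (t<9-4); WM=9

8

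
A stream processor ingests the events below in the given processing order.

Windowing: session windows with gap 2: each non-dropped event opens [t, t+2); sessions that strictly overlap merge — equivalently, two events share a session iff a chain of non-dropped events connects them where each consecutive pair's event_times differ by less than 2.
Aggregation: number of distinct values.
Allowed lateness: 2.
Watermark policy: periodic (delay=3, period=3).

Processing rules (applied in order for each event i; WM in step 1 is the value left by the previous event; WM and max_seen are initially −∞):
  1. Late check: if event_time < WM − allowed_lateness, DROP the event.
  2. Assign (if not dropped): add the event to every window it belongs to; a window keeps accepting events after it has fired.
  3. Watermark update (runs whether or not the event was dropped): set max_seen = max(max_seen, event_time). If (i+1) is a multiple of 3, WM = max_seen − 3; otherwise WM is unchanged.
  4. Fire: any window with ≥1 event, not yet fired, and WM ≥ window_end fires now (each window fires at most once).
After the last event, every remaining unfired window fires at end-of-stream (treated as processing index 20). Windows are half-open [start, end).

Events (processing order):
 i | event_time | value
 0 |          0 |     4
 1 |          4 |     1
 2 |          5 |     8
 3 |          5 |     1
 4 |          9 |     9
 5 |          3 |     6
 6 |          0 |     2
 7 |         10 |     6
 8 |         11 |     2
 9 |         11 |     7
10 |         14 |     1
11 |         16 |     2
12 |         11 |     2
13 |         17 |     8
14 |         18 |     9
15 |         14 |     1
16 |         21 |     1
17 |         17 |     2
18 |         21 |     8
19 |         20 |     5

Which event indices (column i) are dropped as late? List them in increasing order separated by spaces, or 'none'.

i=0 t=0 v=4: → [0,2); WM=−∞
i=1 t=4 v=1: → [4,6); WM=−∞
i=2 t=5 v=8: → [4,7); WM=2
i=3 t=5 v=1: → [4,7); WM=2
i=4 t=9 v=9: → [9,11); WM=2
i=5 t=3 v=6: → [3,7); WM=6
i=6 t=0 v=2: DROP (t<6-2); WM=6
i=7 t=10 v=6: → [9,12); WM=6
i=8 t=11 v=2: → [9,13); WM=8
i=9 t=11 v=7: → [9,13); WM=8
i=10 t=14 v=1: → [14,16); WM=8
i=11 t=16 v=2: → [16,18); WM=13
i=12 t=11 v=2: → [9,13); WM=13
i=13 t=17 v=8: → [16,19); WM=13
i=14 t=18 v=9: → [16,20); WM=15
i=15 t=14 v=1: → [14,16); WM=15
i=16 t=21 v=1: → [21,23); WM=15
i=17 t=17 v=2: → [16,20); WM=18
i=18 t=21 v=8: → [21,23); WM=18
i=19 t=20 v=5: → [20,23); WM=18

6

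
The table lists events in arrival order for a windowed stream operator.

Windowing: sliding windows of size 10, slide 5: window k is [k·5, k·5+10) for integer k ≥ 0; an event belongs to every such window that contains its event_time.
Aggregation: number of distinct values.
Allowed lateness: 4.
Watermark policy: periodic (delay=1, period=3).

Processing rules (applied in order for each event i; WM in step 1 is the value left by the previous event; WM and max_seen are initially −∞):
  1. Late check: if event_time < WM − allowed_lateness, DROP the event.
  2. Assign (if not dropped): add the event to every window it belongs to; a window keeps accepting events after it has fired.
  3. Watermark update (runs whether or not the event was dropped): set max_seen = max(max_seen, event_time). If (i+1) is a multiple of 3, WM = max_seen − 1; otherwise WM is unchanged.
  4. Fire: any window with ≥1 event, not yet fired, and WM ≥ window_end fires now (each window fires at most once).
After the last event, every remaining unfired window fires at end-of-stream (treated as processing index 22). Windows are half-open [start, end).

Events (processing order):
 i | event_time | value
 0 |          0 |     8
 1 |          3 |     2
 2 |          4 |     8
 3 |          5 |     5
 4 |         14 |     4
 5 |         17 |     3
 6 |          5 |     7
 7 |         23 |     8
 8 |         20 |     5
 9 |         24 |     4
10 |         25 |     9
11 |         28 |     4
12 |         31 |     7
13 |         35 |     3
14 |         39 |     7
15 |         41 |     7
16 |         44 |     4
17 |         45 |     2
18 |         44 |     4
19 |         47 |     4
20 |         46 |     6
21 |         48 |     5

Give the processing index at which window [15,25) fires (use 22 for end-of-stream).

i=0 t=0 v=8: → [0,10); WM=−∞
i=1 t=3 v=2: → [0,10); WM=−∞
i=2 t=4 v=8: → [0,10); WM=3
i=3 t=5 v=5: → [5,15),[0,10); WM=3
i=4 t=14 v=4: → [10,20),[5,15); WM=3
i=5 t=17 v=3: → [15,25),[10,20); WM=16; [0,10) fires=3 [5,15) fires=2
i=6 t=5 v=7: DROP (t<16-4); WM=16
i=7 t=23 v=8: → [20,30),[15,25); WM=16
i=8 t=20 v=5: → [20,30),[15,25); WM=22; [10,20) fires=2
i=9 t=24 v=4: → [20,30),[15,25); WM=22
i=10 t=25 v=9: → [25,35),[20,30); WM=22
i=11 t=28 v=4: → [25,35),[20,30); WM=27; [15,25) fires=4
i=12 t=31 v=7: → [30,40),[25,35); WM=27
i=13 t=35 v=3: → [35,45),[30,40); WM=27
i=14 t=39 v=7: → [35,45),[30,40); WM=38; [20,30) fires=4 [25,35) fires=3
i=15 t=41 v=7: → [40,50),[35,45); WM=38
i=16 t=44 v=4: → [40,50),[35,45); WM=38
i=17 t=45 v=2: → [45,55),[40,50); WM=44; [30,40) fires=2
i=18 t=44 v=4: → [40,50),[35,45); WM=44
i=19 t=47 v=4: → [45,55),[40,50); WM=44
i=20 t=46 v=6: → [45,55),[40,50); WM=46; [35,45) fires=3
i=21 t=48 v=5: → [45,55),[40,50); WM=46

11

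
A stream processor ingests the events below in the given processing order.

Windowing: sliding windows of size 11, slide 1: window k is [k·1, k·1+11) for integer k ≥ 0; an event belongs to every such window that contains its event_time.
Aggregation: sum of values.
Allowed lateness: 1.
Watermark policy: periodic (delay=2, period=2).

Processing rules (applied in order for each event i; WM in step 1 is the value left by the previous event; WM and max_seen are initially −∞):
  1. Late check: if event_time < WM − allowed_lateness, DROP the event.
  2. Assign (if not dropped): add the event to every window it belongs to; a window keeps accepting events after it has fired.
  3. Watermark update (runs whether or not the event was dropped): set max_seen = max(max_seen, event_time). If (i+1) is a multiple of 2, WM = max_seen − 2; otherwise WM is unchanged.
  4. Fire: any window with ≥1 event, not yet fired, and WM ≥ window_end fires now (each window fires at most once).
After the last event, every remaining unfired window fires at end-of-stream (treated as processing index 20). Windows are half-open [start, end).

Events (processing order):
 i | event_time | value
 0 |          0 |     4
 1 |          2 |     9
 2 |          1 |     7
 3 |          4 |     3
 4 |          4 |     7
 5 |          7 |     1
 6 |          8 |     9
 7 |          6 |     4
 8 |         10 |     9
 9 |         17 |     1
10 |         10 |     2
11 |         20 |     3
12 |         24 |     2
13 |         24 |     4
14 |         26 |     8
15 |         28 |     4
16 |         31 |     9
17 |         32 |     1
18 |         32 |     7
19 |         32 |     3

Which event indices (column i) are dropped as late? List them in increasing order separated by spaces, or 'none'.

10

i=0 t=0 v=4: → [0,11); WM=−∞
i=1 t=2 v=9: → [2,13),[1,12),[0,11); WM=0
i=2 t=1 v=7: → [1,12),[0,11); WM=0
i=3 t=4 v=3: → [4,15),[3,14),[2,13),[1,12),[0,11); WM=2
i=4 t=4 v=7: → [4,15),[3,14),[2,13),[1,12),[0,11); WM=2
i=5 t=7 v=1: → [7,18),[6,17),[5,16),[4,15),[3,14),[2,13),[1,12),[0,11); WM=5
i=6 t=8 v=9: → [8,19),[7,18),[6,17),[5,16),[4,15),[3,14),[2,13),[1,12),[0,11); WM=5
i=7 t=6 v=4: → [6,17),[5,16),[4,15),[3,14),[2,13),[1,12),[0,11); WM=6
i=8 t=10 v=9: → [10,21),[9,20),[8,19),[7,18),[6,17),[5,16),[4,15),[3,14),[2,13),[1,12),[0,11); WM=6
i=9 t=17 v=1: → [17,28),[16,27),[15,26),[14,25),[13,24),[12,23),[11,22),[10,21),[9,20),[8,19),[7,18); WM=15; [0,11) fires=53 [1,12) fires=49 [2,13) fires=42 [3,14) fires=33 [4,15) fires=33
i=10 t=10 v=2: DROP (t<15-1); WM=15
i=11 t=20 v=3: → [20,31),[19,30),[18,29),[17,28),[16,27),[15,26),[14,25),[13,24),[12,23),[11,22),[10,21); WM=18; [5,16) fires=23 [6,17) fires=23 [7,18) fires=20
i=12 t=24 v=2: → [24,35),[23,34),[22,33),[21,32),[20,31),[19,30),[18,29),[17,28),[16,27),[15,26),[14,25); WM=18
i=13 t=24 v=4: → [24,35),[23,34),[22,33),[21,32),[20,31),[19,30),[18,29),[17,28),[16,27),[15,26),[14,25); WM=22; [8,19) fires=19 [9,20) fires=10 [10,21) fires=13 [11,22) fires=4
i=14 t=26 v=8: → [26,37),[25,36),[24,35),[23,34),[22,33),[21,32),[20,31),[19,30),[18,29),[17,28),[16,27); WM=22
i=15 t=28 v=4: → [28,39),[27,38),[26,37),[25,36),[24,35),[23,34),[22,33),[21,32),[20,31),[19,30),[18,29); WM=26; [12,23) fires=4 [13,24) fires=4 [14,25) fires=10 [15,26) fires=10
i=16 t=31 v=9: → [31,42),[30,41),[29,40),[28,39),[27,38),[26,37),[25,36),[24,35),[23,34),[22,33),[21,32); WM=26
i=17 t=32 v=1: → [32,43),[31,42),[30,41),[29,40),[28,39),[27,38),[26,37),[25,36),[24,35),[23,34),[22,33); WM=30; [16,27) fires=18 [17,28) fires=18 [18,29) fires=21 [19,30) fires=21
i=18 t=32 v=7: → [32,43),[31,42),[30,41),[29,40),[28,39),[27,38),[26,37),[25,36),[24,35),[23,34),[22,33); WM=30
i=19 t=32 v=3: → [32,43),[31,42),[30,41),[29,40),[28,39),[27,38),[26,37),[25,36),[24,35),[23,34),[22,33); WM=30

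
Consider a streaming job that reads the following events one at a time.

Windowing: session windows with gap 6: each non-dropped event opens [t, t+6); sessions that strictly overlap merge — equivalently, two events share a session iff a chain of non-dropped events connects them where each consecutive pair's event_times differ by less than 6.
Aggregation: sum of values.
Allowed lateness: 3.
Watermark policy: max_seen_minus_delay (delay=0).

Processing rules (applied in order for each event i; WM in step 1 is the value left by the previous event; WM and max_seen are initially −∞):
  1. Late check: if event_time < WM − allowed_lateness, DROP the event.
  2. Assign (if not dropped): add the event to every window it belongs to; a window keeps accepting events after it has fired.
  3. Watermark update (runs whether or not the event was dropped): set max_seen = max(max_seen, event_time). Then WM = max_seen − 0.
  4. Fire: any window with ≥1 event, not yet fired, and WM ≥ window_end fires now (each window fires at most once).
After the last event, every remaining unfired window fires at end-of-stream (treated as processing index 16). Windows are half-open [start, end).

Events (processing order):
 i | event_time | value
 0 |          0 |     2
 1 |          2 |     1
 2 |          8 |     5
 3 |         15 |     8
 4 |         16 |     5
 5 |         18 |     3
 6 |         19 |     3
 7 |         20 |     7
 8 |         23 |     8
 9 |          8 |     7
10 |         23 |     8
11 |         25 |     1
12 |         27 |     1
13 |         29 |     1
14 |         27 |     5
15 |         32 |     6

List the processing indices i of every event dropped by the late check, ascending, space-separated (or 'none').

i=0 t=0 v=2: → [0,6); WM=0
i=1 t=2 v=1: → [0,8); WM=2
i=2 t=8 v=5: → [8,14); WM=8
i=3 t=15 v=8: → [15,21); WM=15
i=4 t=16 v=5: → [15,22); WM=16
i=5 t=18 v=3: → [15,24); WM=18
i=6 t=19 v=3: → [15,25); WM=19
i=7 t=20 v=7: → [15,26); WM=20
i=8 t=23 v=8: → [15,29); WM=23
i=9 t=8 v=7: DROP (t<23-3); WM=23
i=10 t=23 v=8: → [15,29); WM=23
i=11 t=25 v=1: → [15,31); WM=25
i=12 t=27 v=1: → [15,33); WM=27
i=13 t=29 v=1: → [15,35); WM=29
i=14 t=27 v=5: → [15,35); WM=29
i=15 t=32 v=6: → [15,38); WM=32

9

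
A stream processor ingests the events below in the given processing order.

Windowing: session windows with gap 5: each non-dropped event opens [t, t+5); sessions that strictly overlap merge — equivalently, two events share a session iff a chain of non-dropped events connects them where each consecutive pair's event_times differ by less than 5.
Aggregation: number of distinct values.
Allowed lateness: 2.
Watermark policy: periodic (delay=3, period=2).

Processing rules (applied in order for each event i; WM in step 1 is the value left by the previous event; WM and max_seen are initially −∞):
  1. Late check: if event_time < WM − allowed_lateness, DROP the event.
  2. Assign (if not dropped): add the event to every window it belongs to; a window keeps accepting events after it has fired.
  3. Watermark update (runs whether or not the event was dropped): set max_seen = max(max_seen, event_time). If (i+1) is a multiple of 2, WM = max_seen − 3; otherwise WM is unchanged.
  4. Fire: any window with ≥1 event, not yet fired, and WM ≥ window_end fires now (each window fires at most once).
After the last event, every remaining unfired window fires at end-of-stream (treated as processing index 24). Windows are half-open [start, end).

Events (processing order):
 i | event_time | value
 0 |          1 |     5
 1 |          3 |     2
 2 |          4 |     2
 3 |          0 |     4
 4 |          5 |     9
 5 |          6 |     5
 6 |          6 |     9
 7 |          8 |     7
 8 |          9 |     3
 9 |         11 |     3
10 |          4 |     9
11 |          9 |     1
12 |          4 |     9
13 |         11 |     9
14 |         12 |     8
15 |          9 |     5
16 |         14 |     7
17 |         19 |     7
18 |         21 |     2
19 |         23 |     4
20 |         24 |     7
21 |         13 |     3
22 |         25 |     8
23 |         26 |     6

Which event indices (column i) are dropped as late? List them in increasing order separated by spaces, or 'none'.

i=0 t=1 v=5: → [1,6); WM=−∞
i=1 t=3 v=2: → [1,8); WM=0
i=2 t=4 v=2: → [1,9); WM=0
i=3 t=0 v=4: → [0,9); WM=1
i=4 t=5 v=9: → [0,10); WM=1
i=5 t=6 v=5: → [0,11); WM=3
i=6 t=6 v=9: → [0,11); WM=3
i=7 t=8 v=7: → [0,13); WM=5
i=8 t=9 v=3: → [0,14); WM=5
i=9 t=11 v=3: → [0,16); WM=8
i=10 t=4 v=9: DROP (t<8-2); WM=8
i=11 t=9 v=1: → [0,16); WM=8
i=12 t=4 v=9: DROP (t<8-2); WM=8
i=13 t=11 v=9: → [0,16); WM=8
i=14 t=12 v=8: → [0,17); WM=8
i=15 t=9 v=5: → [0,17); WM=9
i=16 t=14 v=7: → [0,19); WM=9
i=17 t=19 v=7: → [19,24); WM=16
i=18 t=21 v=2: → [19,26); WM=16
i=19 t=23 v=4: → [19,28); WM=20
i=20 t=24 v=7: → [19,29); WM=20
i=21 t=13 v=3: DROP (t<20-2); WM=21
i=22 t=25 v=8: → [19,30); WM=21
i=23 t=26 v=6: → [19,31); WM=23

10 12 21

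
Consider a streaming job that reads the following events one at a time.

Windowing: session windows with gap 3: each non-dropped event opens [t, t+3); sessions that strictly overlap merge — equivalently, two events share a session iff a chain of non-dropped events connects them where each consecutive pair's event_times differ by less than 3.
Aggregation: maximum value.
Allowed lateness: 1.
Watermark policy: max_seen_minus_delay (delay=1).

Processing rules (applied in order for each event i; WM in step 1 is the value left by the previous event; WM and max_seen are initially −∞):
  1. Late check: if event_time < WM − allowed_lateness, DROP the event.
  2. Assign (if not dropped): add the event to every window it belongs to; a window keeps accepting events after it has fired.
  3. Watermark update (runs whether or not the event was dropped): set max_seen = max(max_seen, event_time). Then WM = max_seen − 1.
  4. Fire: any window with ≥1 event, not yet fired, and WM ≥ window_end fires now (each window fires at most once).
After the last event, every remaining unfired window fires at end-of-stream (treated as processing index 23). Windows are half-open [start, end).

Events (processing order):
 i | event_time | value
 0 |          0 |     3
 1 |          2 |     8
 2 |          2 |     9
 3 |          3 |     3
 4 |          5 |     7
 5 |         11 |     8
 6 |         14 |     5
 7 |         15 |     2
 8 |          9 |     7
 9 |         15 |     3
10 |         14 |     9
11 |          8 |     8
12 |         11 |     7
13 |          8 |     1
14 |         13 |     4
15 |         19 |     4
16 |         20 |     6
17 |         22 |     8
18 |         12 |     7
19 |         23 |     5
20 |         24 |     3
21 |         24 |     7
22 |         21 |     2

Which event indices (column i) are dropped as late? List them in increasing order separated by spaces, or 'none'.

i=0 t=0 v=3: → [0,3); WM=-1
i=1 t=2 v=8: → [0,5); WM=1
i=2 t=2 v=9: → [0,5); WM=1
i=3 t=3 v=3: → [0,6); WM=2
i=4 t=5 v=7: → [0,8); WM=4
i=5 t=11 v=8: → [11,14); WM=10
i=6 t=14 v=5: → [14,17); WM=13
i=7 t=15 v=2: → [14,18); WM=14
i=8 t=9 v=7: DROP (t<14-1); WM=14
i=9 t=15 v=3: → [14,18); WM=14
i=10 t=14 v=9: → [14,18); WM=14
i=11 t=8 v=8: DROP (t<14-1); WM=14
i=12 t=11 v=7: DROP (t<14-1); WM=14
i=13 t=8 v=1: DROP (t<14-1); WM=14
i=14 t=13 v=4: → [11,18); WM=14
i=15 t=19 v=4: → [19,22); WM=18
i=16 t=20 v=6: → [19,23); WM=19
i=17 t=22 v=8: → [19,25); WM=21
i=18 t=12 v=7: DROP (t<21-1); WM=21
i=19 t=23 v=5: → [19,26); WM=22
i=20 t=24 v=3: → [19,27); WM=23
i=21 t=24 v=7: → [19,27); WM=23
i=22 t=21 v=2: DROP (t<23-1); WM=23

8 11 12 13 18 22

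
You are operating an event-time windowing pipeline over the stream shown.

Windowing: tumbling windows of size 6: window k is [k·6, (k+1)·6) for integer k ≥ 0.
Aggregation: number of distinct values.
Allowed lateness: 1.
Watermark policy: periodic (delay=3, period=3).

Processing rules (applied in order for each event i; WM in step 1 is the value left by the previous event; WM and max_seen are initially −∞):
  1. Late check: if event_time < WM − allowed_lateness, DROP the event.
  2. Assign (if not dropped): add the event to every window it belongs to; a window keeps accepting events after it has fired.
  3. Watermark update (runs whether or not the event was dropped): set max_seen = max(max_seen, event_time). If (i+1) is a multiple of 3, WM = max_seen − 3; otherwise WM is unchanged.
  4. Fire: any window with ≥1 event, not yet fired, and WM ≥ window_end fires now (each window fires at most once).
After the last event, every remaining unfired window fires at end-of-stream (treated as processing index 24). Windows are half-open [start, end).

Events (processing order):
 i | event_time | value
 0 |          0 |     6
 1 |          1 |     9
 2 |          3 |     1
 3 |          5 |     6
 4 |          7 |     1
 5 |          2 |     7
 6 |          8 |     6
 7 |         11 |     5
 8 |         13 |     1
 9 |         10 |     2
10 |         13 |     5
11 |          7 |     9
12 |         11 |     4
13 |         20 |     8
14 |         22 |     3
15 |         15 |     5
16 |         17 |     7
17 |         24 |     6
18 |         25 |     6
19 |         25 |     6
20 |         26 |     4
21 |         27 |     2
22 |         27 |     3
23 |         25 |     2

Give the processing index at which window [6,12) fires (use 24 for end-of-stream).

14

i=0 t=0 v=6: → [0,6); WM=−∞
i=1 t=1 v=9: → [0,6); WM=−∞
i=2 t=3 v=1: → [0,6); WM=0
i=3 t=5 v=6: → [0,6); WM=0
i=4 t=7 v=1: → [6,12); WM=0
i=5 t=2 v=7: → [0,6); WM=4
i=6 t=8 v=6: → [6,12); WM=4
i=7 t=11 v=5: → [6,12); WM=4
i=8 t=13 v=1: → [12,18); WM=10; [0,6) fires=4
i=9 t=10 v=2: → [6,12); WM=10
i=10 t=13 v=5: → [12,18); WM=10
i=11 t=7 v=9: DROP (t<10-1); WM=10
i=12 t=11 v=4: → [6,12); WM=10
i=13 t=20 v=8: → [18,24); WM=10
i=14 t=22 v=3: → [18,24); WM=19; [6,12) fires=5 [12,18) fires=2
i=15 t=15 v=5: DROP (t<19-1); WM=19
i=16 t=17 v=7: DROP (t<19-1); WM=19
i=17 t=24 v=6: → [24,30); WM=21
i=18 t=25 v=6: → [24,30); WM=21
i=19 t=25 v=6: → [24,30); WM=21
i=20 t=26 v=4: → [24,30); WM=23
i=21 t=27 v=2: → [24,30); WM=23
i=22 t=27 v=3: → [24,30); WM=23
i=23 t=25 v=2: → [24,30); WM=24; [18,24) fires=2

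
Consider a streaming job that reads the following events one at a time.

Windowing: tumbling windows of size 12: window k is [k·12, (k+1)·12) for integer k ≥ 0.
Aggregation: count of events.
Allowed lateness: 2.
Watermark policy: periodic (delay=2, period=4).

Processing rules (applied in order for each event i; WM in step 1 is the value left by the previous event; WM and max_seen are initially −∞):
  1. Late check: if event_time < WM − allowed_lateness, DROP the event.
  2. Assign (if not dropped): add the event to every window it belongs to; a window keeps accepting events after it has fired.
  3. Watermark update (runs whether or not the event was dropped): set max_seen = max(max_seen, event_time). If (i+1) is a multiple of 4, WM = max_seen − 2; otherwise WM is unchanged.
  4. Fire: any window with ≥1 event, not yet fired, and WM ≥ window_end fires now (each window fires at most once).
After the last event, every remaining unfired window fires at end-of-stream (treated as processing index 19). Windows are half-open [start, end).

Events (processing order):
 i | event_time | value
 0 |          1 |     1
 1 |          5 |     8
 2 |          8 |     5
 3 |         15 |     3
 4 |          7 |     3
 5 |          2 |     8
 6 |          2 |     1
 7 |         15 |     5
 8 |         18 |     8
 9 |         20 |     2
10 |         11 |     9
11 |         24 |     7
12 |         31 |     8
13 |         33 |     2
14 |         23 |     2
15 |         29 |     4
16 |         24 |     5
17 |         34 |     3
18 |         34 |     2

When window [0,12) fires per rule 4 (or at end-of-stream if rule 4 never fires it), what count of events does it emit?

i=0 t=1 v=1: → [0,12); WM=−∞
i=1 t=5 v=8: → [0,12); WM=−∞
i=2 t=8 v=5: → [0,12); WM=−∞
i=3 t=15 v=3: → [12,24); WM=13; [0,12) fires=3
i=4 t=7 v=3: DROP (t<13-2); WM=13
i=5 t=2 v=8: DROP (t<13-2); WM=13
i=6 t=2 v=1: DROP (t<13-2); WM=13
i=7 t=15 v=5: → [12,24); WM=13
i=8 t=18 v=8: → [12,24); WM=13
i=9 t=20 v=2: → [12,24); WM=13
i=10 t=11 v=9: → [0,12); WM=13
i=11 t=24 v=7: → [24,36); WM=22
i=12 t=31 v=8: → [24,36); WM=22
i=13 t=33 v=2: → [24,36); WM=22
i=14 t=23 v=2: → [12,24); WM=22
i=15 t=29 v=4: → [24,36); WM=31; [12,24) fires=5
i=16 t=24 v=5: DROP (t<31-2); WM=31
i=17 t=34 v=3: → [24,36); WM=31
i=18 t=34 v=2: → [24,36); WM=31

3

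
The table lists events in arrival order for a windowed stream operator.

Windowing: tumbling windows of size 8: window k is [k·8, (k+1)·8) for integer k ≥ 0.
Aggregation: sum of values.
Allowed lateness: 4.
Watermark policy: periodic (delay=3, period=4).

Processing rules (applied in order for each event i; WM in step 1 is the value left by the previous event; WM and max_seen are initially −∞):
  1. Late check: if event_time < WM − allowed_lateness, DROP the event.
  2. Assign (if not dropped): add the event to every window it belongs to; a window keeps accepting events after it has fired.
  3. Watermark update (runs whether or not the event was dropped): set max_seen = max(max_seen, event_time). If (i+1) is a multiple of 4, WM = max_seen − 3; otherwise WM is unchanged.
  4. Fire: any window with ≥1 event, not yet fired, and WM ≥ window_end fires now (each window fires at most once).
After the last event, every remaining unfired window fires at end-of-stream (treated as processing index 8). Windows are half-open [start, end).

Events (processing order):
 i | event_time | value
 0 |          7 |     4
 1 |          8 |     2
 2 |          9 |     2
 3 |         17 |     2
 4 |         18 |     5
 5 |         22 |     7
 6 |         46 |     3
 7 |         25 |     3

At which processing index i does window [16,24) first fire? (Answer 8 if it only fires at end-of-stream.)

7

i=0 t=7 v=4: → [0,8); WM=−∞
i=1 t=8 v=2: → [8,16); WM=−∞
i=2 t=9 v=2: → [8,16); WM=−∞
i=3 t=17 v=2: → [16,24); WM=14; [0,8) fires=4
i=4 t=18 v=5: → [16,24); WM=14
i=5 t=22 v=7: → [16,24); WM=14
i=6 t=46 v=3: → [40,48); WM=14
i=7 t=25 v=3: → [24,32); WM=43; [8,16) fires=4 [16,24) fires=14 [24,32) fires=3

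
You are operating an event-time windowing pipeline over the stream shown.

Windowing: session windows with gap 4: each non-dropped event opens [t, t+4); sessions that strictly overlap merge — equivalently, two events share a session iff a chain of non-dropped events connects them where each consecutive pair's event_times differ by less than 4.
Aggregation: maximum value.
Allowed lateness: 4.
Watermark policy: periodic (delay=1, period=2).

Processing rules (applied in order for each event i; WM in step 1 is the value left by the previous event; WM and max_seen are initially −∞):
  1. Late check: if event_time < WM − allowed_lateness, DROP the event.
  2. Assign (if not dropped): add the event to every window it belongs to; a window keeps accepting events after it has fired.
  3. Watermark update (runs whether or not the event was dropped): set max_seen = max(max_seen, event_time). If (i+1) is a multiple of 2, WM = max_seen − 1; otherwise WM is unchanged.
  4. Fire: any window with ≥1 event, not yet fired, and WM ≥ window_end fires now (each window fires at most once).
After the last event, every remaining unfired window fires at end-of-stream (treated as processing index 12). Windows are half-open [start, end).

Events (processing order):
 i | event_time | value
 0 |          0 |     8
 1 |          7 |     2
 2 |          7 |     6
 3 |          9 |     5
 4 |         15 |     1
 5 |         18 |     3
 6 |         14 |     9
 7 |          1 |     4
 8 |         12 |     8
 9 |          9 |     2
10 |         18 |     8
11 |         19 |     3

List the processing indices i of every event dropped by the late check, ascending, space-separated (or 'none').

i=0 t=0 v=8: → [0,4); WM=−∞
i=1 t=7 v=2: → [7,11); WM=6
i=2 t=7 v=6: → [7,11); WM=6
i=3 t=9 v=5: → [7,13); WM=8
i=4 t=15 v=1: → [15,19); WM=8
i=5 t=18 v=3: → [15,22); WM=17
i=6 t=14 v=9: → [14,22); WM=17
i=7 t=1 v=4: DROP (t<17-4); WM=17
i=8 t=12 v=8: DROP (t<17-4); WM=17
i=9 t=9 v=2: DROP (t<17-4); WM=17
i=10 t=18 v=8: → [14,22); WM=17
i=11 t=19 v=3: → [14,23); WM=18

7 8 9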